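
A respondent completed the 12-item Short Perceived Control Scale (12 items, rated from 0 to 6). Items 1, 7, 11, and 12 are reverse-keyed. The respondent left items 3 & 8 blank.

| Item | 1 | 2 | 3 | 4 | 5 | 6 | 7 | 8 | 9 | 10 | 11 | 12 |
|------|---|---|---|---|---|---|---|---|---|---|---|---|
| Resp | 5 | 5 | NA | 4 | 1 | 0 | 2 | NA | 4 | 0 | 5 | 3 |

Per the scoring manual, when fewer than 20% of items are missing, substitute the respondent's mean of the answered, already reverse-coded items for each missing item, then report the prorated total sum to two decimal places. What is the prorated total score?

27.60

Reverse-coded (on a 0–6 scale, reversed = 6 − raw):
  item 1: 6 − 5 = 1
  item 7: 6 − 2 = 4
  item 11: 6 − 5 = 1
  item 12: 6 − 3 = 3
Completed scored items (10 of 12): 1, 5, 4, 1, 0, 4, 4, 0, 1, 3; sum = 23.
Person mean = 23 / 10 ≈ 2.3000
Prorated total = (23 / 10) × 12 = 27.60 (to 2 dp)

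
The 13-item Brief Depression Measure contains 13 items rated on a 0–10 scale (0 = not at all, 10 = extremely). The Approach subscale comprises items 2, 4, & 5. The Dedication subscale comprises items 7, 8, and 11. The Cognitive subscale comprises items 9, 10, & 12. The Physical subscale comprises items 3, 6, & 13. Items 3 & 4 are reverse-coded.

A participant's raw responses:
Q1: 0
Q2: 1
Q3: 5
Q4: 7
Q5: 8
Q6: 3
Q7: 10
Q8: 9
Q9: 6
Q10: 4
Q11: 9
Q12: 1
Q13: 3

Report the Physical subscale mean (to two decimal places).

3.67

Physical items: 3, 6, 13.
Of these, item 3 is reverse-coded; reversed = (0+10) − raw = 10 − raw.
  item 3: 10 − 5 = 5
  item 6: 3
  item 13: 3
Sum = 5 + 3 + 3 = 11
Mean = 11 / 3 = 3.67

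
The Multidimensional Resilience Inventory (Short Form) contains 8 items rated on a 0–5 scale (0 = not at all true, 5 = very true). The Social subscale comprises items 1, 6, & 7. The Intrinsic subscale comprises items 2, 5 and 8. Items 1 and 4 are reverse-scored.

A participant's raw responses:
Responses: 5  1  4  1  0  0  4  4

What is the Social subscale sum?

4

Social items: 1, 6, 7.
Of these, item 1 is reverse-scored; reversed = (0+5) − raw = 5 − raw.
  item 1: 5 − 5 = 0
  item 6: 0
  item 7: 4
Sum = 0 + 0 + 4 = 4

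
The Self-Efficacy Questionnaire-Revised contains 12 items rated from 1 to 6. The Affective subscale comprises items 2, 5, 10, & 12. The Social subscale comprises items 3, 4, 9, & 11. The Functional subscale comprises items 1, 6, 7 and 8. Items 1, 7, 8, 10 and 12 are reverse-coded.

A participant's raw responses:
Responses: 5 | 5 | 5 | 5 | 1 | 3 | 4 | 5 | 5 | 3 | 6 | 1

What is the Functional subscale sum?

10

Functional items: 1, 6, 7, 8.
Of these, items 1, 7 and 8 are reverse-coded; on a 1–6 scale, reversed = 7 − raw.
  item 1: 7 − 5 = 2
  item 6: 3
  item 7: 7 − 4 = 3
  item 8: 7 − 5 = 2
Sum = 2 + 3 + 3 + 2 = 10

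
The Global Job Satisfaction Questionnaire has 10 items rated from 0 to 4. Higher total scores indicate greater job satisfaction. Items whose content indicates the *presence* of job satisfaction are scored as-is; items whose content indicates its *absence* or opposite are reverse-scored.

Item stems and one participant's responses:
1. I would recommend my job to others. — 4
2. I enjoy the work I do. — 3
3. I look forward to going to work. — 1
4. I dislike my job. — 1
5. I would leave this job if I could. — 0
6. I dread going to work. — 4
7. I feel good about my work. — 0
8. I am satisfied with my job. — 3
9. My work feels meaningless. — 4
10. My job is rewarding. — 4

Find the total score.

22

Items 4, 5, 6, 9 describe the absence/opposite of job satisfaction → reverse-score.
reverse-coded value = 4 − response.
  item 1: 4
  item 2: 3
  item 3: 1
  item 4: 4 − 1 = 3
  item 5: 4 − 0 = 4
  item 6: 4 − 4 = 0
  item 7: 0
  item 8: 3
  item 9: 4 − 4 = 0
  item 10: 4
Total = 4 + 3 + 1 + 3 + 4 + 0 + 0 + 3 + 0 + 4 = 22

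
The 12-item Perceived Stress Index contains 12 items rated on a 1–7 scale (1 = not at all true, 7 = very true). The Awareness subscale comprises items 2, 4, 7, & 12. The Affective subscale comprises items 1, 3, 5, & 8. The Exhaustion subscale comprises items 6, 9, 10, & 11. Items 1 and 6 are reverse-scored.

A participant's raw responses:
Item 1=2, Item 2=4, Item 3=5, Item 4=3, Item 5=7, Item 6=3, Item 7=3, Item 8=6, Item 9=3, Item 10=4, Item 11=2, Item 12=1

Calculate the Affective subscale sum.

24

Affective items: 1, 3, 5, 8.
Of these, item 1 is reverse-scored; on a 1–7 scale, reversed = 8 − raw.
  item 1: 8 − 2 = 6
  item 3: 5
  item 5: 7
  item 8: 6
Sum = 6 + 5 + 7 + 6 = 24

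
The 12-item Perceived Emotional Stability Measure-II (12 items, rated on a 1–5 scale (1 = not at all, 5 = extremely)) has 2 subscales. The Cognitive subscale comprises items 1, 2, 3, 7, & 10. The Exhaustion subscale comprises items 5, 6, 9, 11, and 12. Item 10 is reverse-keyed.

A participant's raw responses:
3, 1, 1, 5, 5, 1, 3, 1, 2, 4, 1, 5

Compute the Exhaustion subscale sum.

Exhaustion items: 5, 6, 9, 11, 12.
  item 5: 5
  item 6: 1
  item 9: 2
  item 11: 1
  item 12: 5
Sum = 5 + 1 + 2 + 1 + 5 = 14

14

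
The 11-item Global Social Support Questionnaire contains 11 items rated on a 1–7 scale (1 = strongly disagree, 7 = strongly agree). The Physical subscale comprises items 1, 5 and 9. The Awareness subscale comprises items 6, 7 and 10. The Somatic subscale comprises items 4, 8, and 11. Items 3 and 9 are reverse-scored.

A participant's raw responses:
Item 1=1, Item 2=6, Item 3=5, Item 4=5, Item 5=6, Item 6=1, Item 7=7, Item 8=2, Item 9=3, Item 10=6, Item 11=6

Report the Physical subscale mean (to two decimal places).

4.00

Physical items: 1, 5, 9.
Of these, item 9 is reverse-scored; reverse-coded value = 8 − response.
  item 1: 1
  item 5: 6
  item 9: 8 − 3 = 5
Sum = 1 + 6 + 5 = 12
Mean = 12 / 3 = 4.00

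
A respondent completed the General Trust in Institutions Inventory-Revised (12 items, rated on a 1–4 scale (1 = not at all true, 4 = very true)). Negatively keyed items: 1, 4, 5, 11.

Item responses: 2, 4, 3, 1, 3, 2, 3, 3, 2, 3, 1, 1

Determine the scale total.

Raw sum = 28. Negatively keyed items: 1, 4, 5, 11; their raw sum = 7.
Each reversal replaces raw with 5 − raw, changing the total by 5 − 2·raw per item.
Total = 28 + 4·5 − 2·7 = 28 + 20 − 14 = 34

34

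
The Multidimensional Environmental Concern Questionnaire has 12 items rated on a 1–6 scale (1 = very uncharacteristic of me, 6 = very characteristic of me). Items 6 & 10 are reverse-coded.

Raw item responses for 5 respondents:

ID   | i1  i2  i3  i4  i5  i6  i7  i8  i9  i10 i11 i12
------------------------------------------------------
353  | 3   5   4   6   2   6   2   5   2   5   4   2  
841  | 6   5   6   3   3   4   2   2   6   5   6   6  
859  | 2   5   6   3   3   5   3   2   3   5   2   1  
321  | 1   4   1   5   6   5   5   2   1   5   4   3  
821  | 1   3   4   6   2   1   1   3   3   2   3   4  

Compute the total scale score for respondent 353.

38

Respondent 353 raw: 3, 5, 4, 6, 2, 6, 2, 5, 2, 5, 4, 2.
Reverse-coded (reversed = (1+6) − raw = 7 − raw):
  item 1: 3
  item 2: 5
  item 3: 4
  item 4: 6
  item 5: 2
  item 6: 7 − 6 = 1
  item 7: 2
  item 8: 5
  item 9: 2
  item 10: 7 − 5 = 2
  item 11: 4
  item 12: 2
Sum = 3 + 5 + 4 + 6 + 2 + 1 + 2 + 5 + 2 + 2 + 4 + 2 = 38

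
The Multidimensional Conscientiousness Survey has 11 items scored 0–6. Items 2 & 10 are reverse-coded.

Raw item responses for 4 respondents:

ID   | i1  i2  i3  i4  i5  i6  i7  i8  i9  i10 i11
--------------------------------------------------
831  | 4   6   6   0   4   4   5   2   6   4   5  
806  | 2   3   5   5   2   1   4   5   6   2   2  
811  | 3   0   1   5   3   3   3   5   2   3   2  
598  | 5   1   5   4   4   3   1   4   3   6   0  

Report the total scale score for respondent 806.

Respondent 806 raw: 2, 3, 5, 5, 2, 1, 4, 5, 6, 2, 2.
Reverse-coded (reverse-coded value = 6 − response):
  item 1: 2
  item 2: 6 − 3 = 3
  item 3: 5
  item 4: 5
  item 5: 2
  item 6: 1
  item 7: 4
  item 8: 5
  item 9: 6
  item 10: 6 − 2 = 4
  item 11: 2
Sum = 2 + 3 + 5 + 5 + 2 + 1 + 4 + 5 + 6 + 4 + 2 = 39

39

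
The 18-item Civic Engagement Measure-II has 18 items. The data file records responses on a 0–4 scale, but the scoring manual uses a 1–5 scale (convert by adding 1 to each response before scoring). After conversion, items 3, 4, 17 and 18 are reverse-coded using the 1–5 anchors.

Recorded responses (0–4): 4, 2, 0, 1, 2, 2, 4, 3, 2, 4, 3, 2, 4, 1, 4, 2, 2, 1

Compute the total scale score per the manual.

Convert to 1–5: 5, 3, 1, 2, 3, 3, 5, 4, 3, 5, 4, 3, 5, 2, 5, 3, 3, 2
Reverse-coded (on a 1–5 scale, reversed = 6 − raw):
  item 3: 6 − 1 = 5
  item 4: 6 − 2 = 4
  item 17: 6 − 3 = 3
  item 18: 6 − 2 = 4
Scored: 5, 3, 5, 4, 3, 3, 5, 4, 3, 5, 4, 3, 5, 2, 5, 3, 3, 4
Total = 69

69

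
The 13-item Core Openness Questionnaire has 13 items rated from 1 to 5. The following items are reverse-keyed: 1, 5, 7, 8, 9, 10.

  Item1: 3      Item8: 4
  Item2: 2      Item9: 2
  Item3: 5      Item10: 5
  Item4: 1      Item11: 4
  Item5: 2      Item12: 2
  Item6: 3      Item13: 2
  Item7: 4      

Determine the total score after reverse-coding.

Reversing items 1, 5, 7, 8, 9 and 10 with 6 − raw:
Total = (6−3) + 2 + 5 + 1 + (6−2) + 3 + (6−4) + (6−4) + (6−2) + (6−5) + 4 + 2 + 2
      = 3 + 2 + 5 + 1 + 4 + 3 + 2 + 2 + 4 + 1 + 4 + 2 + 2 = 35

35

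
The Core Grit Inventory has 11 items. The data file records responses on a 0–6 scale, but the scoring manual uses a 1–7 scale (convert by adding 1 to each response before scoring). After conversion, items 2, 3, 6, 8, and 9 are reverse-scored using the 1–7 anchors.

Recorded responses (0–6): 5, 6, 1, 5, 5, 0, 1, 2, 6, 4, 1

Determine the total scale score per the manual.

Convert to 1–7: 6, 7, 2, 6, 6, 1, 2, 3, 7, 5, 2
Reverse-coded (reversed = (1+7) − raw = 8 − raw):
  item 2: 8 − 7 = 1
  item 3: 8 − 2 = 6
  item 6: 8 − 1 = 7
  item 8: 8 − 3 = 5
  item 9: 8 − 7 = 1
Scored: 6, 1, 6, 6, 6, 7, 2, 5, 1, 5, 2
Total = 47

47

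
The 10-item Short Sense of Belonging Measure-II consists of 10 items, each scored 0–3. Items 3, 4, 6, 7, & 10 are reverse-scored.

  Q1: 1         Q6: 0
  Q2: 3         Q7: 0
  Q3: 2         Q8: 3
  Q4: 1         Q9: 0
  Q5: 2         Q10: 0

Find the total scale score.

Reverse-scored items use 3 − raw:
  item 3: 3 − 2 = 1
  item 4: 3 − 1 = 2
  item 6: 3 − 0 = 3
  item 7: 3 − 0 = 3
  item 10: 3 − 0 = 3
Scored items: 1, 3, 1, 2, 2, 3, 3, 3, 0, 3
Total = 1 + 3 + 1 + 2 + 2 + 3 + 3 + 3 + 0 + 3 = 21

21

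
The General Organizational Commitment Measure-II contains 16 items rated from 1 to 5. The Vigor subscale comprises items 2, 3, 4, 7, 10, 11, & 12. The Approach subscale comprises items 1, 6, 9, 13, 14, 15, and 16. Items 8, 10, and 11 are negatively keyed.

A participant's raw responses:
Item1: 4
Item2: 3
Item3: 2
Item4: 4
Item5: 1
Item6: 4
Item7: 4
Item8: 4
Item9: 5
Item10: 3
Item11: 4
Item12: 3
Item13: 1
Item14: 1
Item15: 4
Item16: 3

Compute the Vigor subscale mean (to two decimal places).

Vigor items: 2, 3, 4, 7, 10, 11, 12.
Of these, items 10 & 11 are negatively keyed; on a 1–5 scale, reversed = 6 − raw.
  item 2: 3
  item 3: 2
  item 4: 4
  item 7: 4
  item 10: 6 − 3 = 3
  item 11: 6 − 4 = 2
  item 12: 3
Sum = 3 + 2 + 4 + 4 + 3 + 2 + 3 = 21
Mean = 21 / 7 = 3.00

3.00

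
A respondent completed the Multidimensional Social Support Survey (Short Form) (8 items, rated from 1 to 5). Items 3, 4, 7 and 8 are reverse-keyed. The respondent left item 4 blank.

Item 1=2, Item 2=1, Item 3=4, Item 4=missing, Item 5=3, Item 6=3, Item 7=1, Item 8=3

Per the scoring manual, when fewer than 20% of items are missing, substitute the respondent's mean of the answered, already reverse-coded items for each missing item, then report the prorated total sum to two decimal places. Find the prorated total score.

Reverse-coded (on a 1–5 scale, reversed = 6 − raw):
  item 3: 6 − 4 = 2
  item 7: 6 − 1 = 5
  item 8: 6 − 3 = 3
Completed scored items (7 of 8): 2, 1, 2, 3, 3, 5, 3; sum = 19.
Person mean = 19 / 7 ≈ 2.7143
Prorated total = (19 / 7) × 8 = 21.71 (to 2 dp)

21.71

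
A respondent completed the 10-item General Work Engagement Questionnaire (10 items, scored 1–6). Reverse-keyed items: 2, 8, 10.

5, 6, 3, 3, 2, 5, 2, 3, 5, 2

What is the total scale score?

Reverse-coded items (on a 1–6 scale, reversed = 7 − raw):
  item 2: 7 − 6 = 1
  item 8: 7 − 3 = 4
  item 10: 7 − 2 = 5
Scored items: 5, 1, 3, 3, 2, 5, 2, 4, 5, 5
Total = 5 + 1 + 3 + 3 + 2 + 5 + 2 + 4 + 5 + 5 = 35

35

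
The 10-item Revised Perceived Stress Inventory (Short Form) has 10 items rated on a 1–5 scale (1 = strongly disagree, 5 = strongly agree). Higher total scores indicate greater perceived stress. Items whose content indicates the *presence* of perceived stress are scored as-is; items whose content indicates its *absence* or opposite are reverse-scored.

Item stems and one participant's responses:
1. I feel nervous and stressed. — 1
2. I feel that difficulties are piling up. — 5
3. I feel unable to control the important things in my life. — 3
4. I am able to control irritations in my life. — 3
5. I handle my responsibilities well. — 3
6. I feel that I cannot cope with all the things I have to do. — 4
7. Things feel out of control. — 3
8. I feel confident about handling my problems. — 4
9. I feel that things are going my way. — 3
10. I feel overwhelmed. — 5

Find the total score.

Items 4, 5, 8, 9 describe the absence/opposite of perceived stress → reverse-score.
reverse-coded value = 6 − response.
  item 1: 1
  item 2: 5
  item 3: 3
  item 4: 6 − 3 = 3
  item 5: 6 − 3 = 3
  item 6: 4
  item 7: 3
  item 8: 6 − 4 = 2
  item 9: 6 − 3 = 3
  item 10: 5
Total = 1 + 5 + 3 + 3 + 3 + 4 + 3 + 2 + 3 + 5 = 32

32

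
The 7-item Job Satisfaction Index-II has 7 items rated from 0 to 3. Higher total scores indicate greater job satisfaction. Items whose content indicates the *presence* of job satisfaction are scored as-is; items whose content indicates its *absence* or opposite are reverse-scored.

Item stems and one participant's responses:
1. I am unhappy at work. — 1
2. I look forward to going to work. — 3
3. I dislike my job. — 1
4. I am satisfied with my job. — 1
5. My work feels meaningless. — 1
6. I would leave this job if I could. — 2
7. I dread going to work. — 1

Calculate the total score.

13

Items 1, 3, 5, 6, 7 describe the absence/opposite of job satisfaction → reverse-score.
reversed = (0+3) − raw = 3 − raw.
  item 1: 3 − 1 = 2
  item 2: 3
  item 3: 3 − 1 = 2
  item 4: 1
  item 5: 3 − 1 = 2
  item 6: 3 − 2 = 1
  item 7: 3 − 1 = 2
Total = 2 + 3 + 2 + 1 + 2 + 1 + 2 = 13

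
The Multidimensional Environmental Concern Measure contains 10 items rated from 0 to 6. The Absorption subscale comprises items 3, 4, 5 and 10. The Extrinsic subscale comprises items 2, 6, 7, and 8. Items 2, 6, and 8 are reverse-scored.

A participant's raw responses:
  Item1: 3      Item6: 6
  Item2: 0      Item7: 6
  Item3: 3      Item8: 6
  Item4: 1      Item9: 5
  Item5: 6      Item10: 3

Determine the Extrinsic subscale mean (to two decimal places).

3.00

Extrinsic items: 2, 6, 7, 8.
Of these, items 2, 6, & 8 are reverse-scored; reverse-coded value = 6 − response.
  item 2: 6 − 0 = 6
  item 6: 6 − 6 = 0
  item 7: 6
  item 8: 6 − 6 = 0
Sum = 6 + 0 + 6 + 0 = 12
Mean = 12 / 4 = 3.00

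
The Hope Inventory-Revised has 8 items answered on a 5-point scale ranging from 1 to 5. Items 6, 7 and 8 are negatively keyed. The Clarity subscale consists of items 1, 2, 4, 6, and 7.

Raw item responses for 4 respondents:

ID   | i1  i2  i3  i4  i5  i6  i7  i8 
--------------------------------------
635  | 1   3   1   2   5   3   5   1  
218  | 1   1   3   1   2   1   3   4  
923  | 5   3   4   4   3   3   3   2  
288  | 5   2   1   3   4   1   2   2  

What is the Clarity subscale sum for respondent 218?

11

Respondent 218 raw: 1, 1, 3, 1, 2, 1, 3, 4.
Clarity items: 1, 2, 4, 6, 7.
Reverse-coded (reverse-coded value = 6 − response):
  item 1: 1
  item 2: 1
  item 4: 1
  item 6: 6 − 1 = 5
  item 7: 6 − 3 = 3
Sum = 1 + 1 + 1 + 5 + 3 = 11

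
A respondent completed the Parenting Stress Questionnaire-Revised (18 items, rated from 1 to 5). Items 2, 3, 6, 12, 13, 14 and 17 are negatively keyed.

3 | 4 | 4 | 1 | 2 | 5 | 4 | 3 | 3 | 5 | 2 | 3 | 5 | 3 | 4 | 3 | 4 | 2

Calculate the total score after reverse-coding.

Apply reverse scoring (reversed = (1+5) − raw = 6 − raw):
  item 2: 6 − 4 = 2
  item 3: 6 − 4 = 2
  item 6: 6 − 5 = 1
  item 12: 6 − 3 = 3
  item 13: 6 − 5 = 1
  item 14: 6 − 3 = 3
  item 17: 6 − 4 = 2
Scored items: 3, 2, 2, 1, 2, 1, 4, 3, 3, 5, 2, 3, 1, 3, 4, 3, 2, 2
Total = 3 + 2 + 2 + 1 + 2 + 1 + 4 + 3 + 3 + 5 + 2 + 3 + 1 + 3 + 4 + 3 + 2 + 2 = 46

46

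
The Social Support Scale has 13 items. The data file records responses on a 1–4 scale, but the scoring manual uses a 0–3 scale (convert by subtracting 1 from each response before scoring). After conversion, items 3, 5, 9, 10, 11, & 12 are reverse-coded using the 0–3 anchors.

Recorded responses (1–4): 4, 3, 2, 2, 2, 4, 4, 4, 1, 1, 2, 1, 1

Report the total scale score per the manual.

30

Convert to 0–3: 3, 2, 1, 1, 1, 3, 3, 3, 0, 0, 1, 0, 0
Reverse-coded (reversed = (0+3) − raw = 3 − raw):
  item 3: 3 − 1 = 2
  item 5: 3 − 1 = 2
  item 9: 3 − 0 = 3
  item 10: 3 − 0 = 3
  item 11: 3 − 1 = 2
  item 12: 3 − 0 = 3
Scored: 3, 2, 2, 1, 2, 3, 3, 3, 3, 3, 2, 3, 0
Total = 30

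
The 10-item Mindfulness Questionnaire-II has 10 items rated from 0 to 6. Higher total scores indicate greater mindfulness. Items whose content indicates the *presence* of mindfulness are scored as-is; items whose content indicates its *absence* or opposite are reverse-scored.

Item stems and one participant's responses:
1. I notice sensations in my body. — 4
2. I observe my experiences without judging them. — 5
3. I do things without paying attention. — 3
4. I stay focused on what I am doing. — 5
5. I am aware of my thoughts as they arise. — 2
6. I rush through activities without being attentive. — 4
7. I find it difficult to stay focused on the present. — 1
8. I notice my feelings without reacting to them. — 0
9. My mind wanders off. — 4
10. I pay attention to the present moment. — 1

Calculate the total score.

Items 3, 6, 7, 9 describe the absence/opposite of mindfulness → reverse-score.
reversed = (0+6) − raw = 6 − raw.
  item 1: 4
  item 2: 5
  item 3: 6 − 3 = 3
  item 4: 5
  item 5: 2
  item 6: 6 − 4 = 2
  item 7: 6 − 1 = 5
  item 8: 0
  item 9: 6 − 4 = 2
  item 10: 1
Total = 4 + 5 + 3 + 5 + 2 + 2 + 5 + 0 + 2 + 1 = 29

29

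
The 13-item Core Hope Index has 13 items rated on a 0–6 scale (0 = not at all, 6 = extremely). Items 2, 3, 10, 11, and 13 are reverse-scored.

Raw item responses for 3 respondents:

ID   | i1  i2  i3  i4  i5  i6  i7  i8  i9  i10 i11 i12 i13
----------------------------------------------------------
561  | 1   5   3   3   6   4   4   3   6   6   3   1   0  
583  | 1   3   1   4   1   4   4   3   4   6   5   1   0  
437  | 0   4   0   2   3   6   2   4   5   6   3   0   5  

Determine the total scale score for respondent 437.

34

Respondent 437 raw: 0, 4, 0, 2, 3, 6, 2, 4, 5, 6, 3, 0, 5.
Reverse-coded (on a 0–6 scale, reversed = 6 − raw):
  item 1: 0
  item 2: 6 − 4 = 2
  item 3: 6 − 0 = 6
  item 4: 2
  item 5: 3
  item 6: 6
  item 7: 2
  item 8: 4
  item 9: 5
  item 10: 6 − 6 = 0
  item 11: 6 − 3 = 3
  item 12: 0
  item 13: 6 − 5 = 1
Sum = 0 + 2 + 6 + 2 + 3 + 6 + 2 + 4 + 5 + 0 + 3 + 0 + 1 = 34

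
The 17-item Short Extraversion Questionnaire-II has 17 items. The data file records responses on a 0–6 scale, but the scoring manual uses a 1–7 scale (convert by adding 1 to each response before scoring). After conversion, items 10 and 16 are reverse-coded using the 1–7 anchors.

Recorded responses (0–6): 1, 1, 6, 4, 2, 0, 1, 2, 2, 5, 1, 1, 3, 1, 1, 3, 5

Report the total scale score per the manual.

Convert to 1–7: 2, 2, 7, 5, 3, 1, 2, 3, 3, 6, 2, 2, 4, 2, 2, 4, 6
Reverse-coded (reversed = (1+7) − raw = 8 − raw):
  item 10: 8 − 6 = 2
  item 16: 8 − 4 = 4
Scored: 2, 2, 7, 5, 3, 1, 2, 3, 3, 2, 2, 2, 4, 2, 2, 4, 6
Total = 52

52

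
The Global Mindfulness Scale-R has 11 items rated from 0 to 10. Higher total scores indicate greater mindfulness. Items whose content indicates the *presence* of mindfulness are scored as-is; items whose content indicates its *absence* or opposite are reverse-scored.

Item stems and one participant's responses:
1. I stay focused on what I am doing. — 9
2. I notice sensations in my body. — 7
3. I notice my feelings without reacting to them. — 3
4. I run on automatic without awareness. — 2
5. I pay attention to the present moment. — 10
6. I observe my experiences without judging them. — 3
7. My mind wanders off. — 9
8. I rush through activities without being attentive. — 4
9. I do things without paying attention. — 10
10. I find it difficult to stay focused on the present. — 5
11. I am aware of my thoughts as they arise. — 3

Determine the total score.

55

Items 4, 7, 8, 9, 10 describe the absence/opposite of mindfulness → reverse-score.
on a 0–10 scale, reversed = 10 − raw.
  item 1: 9
  item 2: 7
  item 3: 3
  item 4: 10 − 2 = 8
  item 5: 10
  item 6: 3
  item 7: 10 − 9 = 1
  item 8: 10 − 4 = 6
  item 9: 10 − 10 = 0
  item 10: 10 − 5 = 5
  item 11: 3
Total = 9 + 7 + 3 + 8 + 10 + 3 + 1 + 6 + 0 + 5 + 3 = 55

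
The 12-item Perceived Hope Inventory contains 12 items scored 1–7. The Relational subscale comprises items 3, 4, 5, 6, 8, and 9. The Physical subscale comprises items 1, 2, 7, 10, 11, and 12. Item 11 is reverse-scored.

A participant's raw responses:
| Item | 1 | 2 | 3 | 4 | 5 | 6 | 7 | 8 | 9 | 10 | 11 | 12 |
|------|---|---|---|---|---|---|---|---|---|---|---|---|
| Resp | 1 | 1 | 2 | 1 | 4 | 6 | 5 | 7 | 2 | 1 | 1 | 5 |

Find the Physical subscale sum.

Physical items: 1, 2, 7, 10, 11, 12.
Of these, item 11 is reverse-scored; reverse-coded value = 8 − response.
  item 1: 1
  item 2: 1
  item 7: 5
  item 10: 1
  item 11: 8 − 1 = 7
  item 12: 5
Sum = 1 + 1 + 5 + 1 + 7 + 5 = 20

20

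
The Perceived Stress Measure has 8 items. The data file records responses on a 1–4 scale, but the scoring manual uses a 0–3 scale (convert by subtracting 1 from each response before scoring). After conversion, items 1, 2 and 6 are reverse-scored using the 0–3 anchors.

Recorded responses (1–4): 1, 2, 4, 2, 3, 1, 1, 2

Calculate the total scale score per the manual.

Convert to 0–3: 0, 1, 3, 1, 2, 0, 0, 1
Reverse-coded (reverse-coded value = 3 − response):
  item 1: 3 − 0 = 3
  item 2: 3 − 1 = 2
  item 6: 3 − 0 = 3
Scored: 3, 2, 3, 1, 2, 3, 0, 1
Total = 15

15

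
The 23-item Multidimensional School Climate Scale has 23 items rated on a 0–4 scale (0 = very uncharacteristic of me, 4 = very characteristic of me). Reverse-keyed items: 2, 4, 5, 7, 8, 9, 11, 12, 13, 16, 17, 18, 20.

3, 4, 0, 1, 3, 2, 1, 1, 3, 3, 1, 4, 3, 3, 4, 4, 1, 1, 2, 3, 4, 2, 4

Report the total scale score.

Reverse-keyed items use 4 − raw:
  item 2: 4 − 4 = 0
  item 4: 4 − 1 = 3
  item 5: 4 − 3 = 1
  item 7: 4 − 1 = 3
  item 8: 4 − 1 = 3
  item 9: 4 − 3 = 1
  item 11: 4 − 1 = 3
  item 12: 4 − 4 = 0
  item 13: 4 − 3 = 1
  item 16: 4 − 4 = 0
  item 17: 4 − 1 = 3
  item 18: 4 − 1 = 3
  item 20: 4 − 3 = 1
Scored items: 3, 0, 0, 3, 1, 2, 3, 3, 1, 3, 3, 0, 1, 3, 4, 0, 3, 3, 2, 1, 4, 2, 4
Total = 3 + 0 + 0 + 3 + 1 + 2 + 3 + 3 + 1 + 3 + 3 + 0 + 1 + 3 + 4 + 0 + 3 + 3 + 2 + 1 + 4 + 2 + 4 = 49

49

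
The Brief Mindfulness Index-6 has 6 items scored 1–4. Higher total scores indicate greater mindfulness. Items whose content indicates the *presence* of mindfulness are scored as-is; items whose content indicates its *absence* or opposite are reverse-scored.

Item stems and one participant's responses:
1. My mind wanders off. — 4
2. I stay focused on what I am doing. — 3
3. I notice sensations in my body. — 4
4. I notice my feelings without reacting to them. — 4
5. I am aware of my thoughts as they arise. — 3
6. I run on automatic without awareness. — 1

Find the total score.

Items 1, 6 describe the absence/opposite of mindfulness → reverse-score.
on a 1–4 scale, reversed = 5 − raw.
  item 1: 5 − 4 = 1
  item 2: 3
  item 3: 4
  item 4: 4
  item 5: 3
  item 6: 5 − 1 = 4
Total = 1 + 3 + 4 + 4 + 3 + 4 = 19

19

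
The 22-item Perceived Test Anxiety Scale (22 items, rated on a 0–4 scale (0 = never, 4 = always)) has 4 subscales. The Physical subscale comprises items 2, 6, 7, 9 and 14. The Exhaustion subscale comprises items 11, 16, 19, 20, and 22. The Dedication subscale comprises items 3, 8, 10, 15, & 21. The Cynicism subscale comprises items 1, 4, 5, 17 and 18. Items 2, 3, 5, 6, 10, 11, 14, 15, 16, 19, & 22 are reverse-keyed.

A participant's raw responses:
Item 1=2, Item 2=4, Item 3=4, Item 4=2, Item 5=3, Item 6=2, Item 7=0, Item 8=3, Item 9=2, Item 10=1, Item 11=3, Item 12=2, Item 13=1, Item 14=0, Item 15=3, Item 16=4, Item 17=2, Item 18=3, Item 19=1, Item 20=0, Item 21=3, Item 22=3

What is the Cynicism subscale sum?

Cynicism items: 1, 4, 5, 17, 18.
Of these, item 5 is reverse-keyed; reverse-coded value = 4 − response.
  item 1: 2
  item 4: 2
  item 5: 4 − 3 = 1
  item 17: 2
  item 18: 3
Sum = 2 + 2 + 1 + 2 + 3 = 10

10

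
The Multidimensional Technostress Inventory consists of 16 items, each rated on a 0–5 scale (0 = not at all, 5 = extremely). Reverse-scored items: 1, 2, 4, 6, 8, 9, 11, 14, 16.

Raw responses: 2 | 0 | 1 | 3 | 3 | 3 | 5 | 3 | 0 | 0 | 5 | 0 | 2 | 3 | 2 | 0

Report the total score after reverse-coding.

Reverse-coded items (reversed = (0+5) − raw = 5 − raw):
  item 1: 5 − 2 = 3
  item 2: 5 − 0 = 5
  item 4: 5 − 3 = 2
  item 6: 5 − 3 = 2
  item 8: 5 − 3 = 2
  item 9: 5 − 0 = 5
  item 11: 5 − 5 = 0
  item 14: 5 − 3 = 2
  item 16: 5 − 0 = 5
Scored items: 3, 5, 1, 2, 3, 2, 5, 2, 5, 0, 0, 0, 2, 2, 2, 5
Total = 3 + 5 + 1 + 2 + 3 + 2 + 5 + 2 + 5 + 0 + 0 + 0 + 2 + 2 + 2 + 5 = 39

39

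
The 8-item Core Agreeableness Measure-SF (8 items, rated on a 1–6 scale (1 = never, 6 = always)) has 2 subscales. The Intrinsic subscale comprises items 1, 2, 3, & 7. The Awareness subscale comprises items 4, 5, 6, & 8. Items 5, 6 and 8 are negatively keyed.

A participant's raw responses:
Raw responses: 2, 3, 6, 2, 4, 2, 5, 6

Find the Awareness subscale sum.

11

Awareness items: 4, 5, 6, 8.
Of these, items 5, 6, & 8 are negatively keyed; reverse-coded value = 7 − response.
  item 4: 2
  item 5: 7 − 4 = 3
  item 6: 7 − 2 = 5
  item 8: 7 − 6 = 1
Sum = 2 + 3 + 5 + 1 = 11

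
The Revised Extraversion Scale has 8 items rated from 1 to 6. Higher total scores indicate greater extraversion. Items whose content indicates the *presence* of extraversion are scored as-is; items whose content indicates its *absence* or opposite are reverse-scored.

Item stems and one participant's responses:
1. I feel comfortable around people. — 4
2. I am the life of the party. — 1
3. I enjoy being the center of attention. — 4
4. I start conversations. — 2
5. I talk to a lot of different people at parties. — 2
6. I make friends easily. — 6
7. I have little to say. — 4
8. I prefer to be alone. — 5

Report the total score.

24

Items 7, 8 describe the absence/opposite of extraversion → reverse-score.
on a 1–6 scale, reversed = 7 − raw.
  item 1: 4
  item 2: 1
  item 3: 4
  item 4: 2
  item 5: 2
  item 6: 6
  item 7: 7 − 4 = 3
  item 8: 7 − 5 = 2
Total = 4 + 1 + 4 + 2 + 2 + 6 + 3 + 2 = 24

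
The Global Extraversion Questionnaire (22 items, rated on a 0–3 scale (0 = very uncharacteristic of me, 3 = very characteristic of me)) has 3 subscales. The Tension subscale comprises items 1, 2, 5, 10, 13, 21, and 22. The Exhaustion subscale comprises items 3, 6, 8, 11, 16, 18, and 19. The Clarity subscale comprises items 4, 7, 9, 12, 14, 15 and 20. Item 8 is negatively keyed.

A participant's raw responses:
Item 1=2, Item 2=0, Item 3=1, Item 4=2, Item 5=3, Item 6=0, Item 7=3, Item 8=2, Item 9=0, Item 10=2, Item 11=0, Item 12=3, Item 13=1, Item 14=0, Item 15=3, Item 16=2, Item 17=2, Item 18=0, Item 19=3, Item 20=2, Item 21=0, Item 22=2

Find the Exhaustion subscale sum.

7

Exhaustion items: 3, 6, 8, 11, 16, 18, 19.
Of these, item 8 is negatively keyed; on a 0–3 scale, reversed = 3 − raw.
  item 3: 1
  item 6: 0
  item 8: 3 − 2 = 1
  item 11: 0
  item 16: 2
  item 18: 0
  item 19: 3
Sum = 1 + 0 + 1 + 0 + 2 + 0 + 3 = 7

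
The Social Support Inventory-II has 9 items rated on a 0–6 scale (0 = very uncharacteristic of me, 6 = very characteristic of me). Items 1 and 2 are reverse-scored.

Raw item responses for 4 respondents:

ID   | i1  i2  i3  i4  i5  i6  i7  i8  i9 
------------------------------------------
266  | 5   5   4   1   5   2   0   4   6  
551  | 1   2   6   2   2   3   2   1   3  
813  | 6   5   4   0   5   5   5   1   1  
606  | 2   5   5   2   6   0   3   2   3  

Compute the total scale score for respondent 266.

24

Respondent 266 raw: 5, 5, 4, 1, 5, 2, 0, 4, 6.
Reverse-coded (on a 0–6 scale, reversed = 6 − raw):
  item 1: 6 − 5 = 1
  item 2: 6 − 5 = 1
  item 3: 4
  item 4: 1
  item 5: 5
  item 6: 2
  item 7: 0
  item 8: 4
  item 9: 6
Sum = 1 + 1 + 4 + 1 + 5 + 2 + 0 + 4 + 6 = 24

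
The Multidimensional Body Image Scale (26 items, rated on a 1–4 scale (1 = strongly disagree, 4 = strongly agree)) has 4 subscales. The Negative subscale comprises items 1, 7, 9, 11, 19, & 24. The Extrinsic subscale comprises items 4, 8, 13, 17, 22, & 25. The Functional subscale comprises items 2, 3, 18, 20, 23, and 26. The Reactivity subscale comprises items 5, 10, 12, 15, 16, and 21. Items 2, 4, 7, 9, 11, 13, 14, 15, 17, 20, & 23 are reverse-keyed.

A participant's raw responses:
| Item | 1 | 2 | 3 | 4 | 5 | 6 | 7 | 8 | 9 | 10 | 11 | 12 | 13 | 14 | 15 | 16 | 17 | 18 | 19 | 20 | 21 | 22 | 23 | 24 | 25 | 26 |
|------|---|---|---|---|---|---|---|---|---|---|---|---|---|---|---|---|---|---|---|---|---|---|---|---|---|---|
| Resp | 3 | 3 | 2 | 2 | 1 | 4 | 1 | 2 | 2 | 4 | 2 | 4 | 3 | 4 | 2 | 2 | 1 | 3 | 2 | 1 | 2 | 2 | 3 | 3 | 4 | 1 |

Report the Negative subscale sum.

Negative items: 1, 7, 9, 11, 19, 24.
Of these, items 7, 9, & 11 are reverse-keyed; on a 1–4 scale, reversed = 5 − raw.
  item 1: 3
  item 7: 5 − 1 = 4
  item 9: 5 − 2 = 3
  item 11: 5 − 2 = 3
  item 19: 2
  item 24: 3
Sum = 3 + 4 + 3 + 3 + 2 + 3 = 18

18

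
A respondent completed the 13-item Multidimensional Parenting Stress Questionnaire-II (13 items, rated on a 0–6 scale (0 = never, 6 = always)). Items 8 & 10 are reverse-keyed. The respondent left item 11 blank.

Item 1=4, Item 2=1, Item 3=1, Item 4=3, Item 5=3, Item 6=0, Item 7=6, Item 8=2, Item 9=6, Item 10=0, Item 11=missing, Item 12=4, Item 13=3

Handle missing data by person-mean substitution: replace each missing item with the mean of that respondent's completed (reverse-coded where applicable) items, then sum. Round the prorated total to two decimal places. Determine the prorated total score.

44.42

Reverse-coded (reversed = (0+6) − raw = 6 − raw):
  item 8: 6 − 2 = 4
  item 10: 6 − 0 = 6
Completed scored items (12 of 13): 4, 1, 1, 3, 3, 0, 6, 4, 6, 6, 4, 3; sum = 41.
Person mean = 41 / 12 ≈ 3.4167
Prorated total = (41 / 12) × 13 = 44.42 (to 2 dp)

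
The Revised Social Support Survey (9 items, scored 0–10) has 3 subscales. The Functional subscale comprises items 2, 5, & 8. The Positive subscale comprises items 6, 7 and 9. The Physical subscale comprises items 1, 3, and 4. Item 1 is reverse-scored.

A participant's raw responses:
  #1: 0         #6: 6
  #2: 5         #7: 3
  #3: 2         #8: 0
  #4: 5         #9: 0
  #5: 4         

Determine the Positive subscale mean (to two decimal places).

Positive items: 6, 7, 9.
  item 6: 6
  item 7: 3
  item 9: 0
Sum = 6 + 3 + 0 = 9
Mean = 9 / 3 = 3.00

3.00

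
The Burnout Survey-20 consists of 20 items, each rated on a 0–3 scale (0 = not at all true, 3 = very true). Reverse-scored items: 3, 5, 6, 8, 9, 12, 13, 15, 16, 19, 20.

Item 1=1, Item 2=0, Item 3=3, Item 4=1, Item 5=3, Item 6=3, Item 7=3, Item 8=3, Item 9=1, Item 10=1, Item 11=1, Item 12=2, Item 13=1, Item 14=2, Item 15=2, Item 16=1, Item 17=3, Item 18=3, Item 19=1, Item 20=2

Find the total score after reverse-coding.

26

Raw sum = 37. Reverse-scored items: 3, 5, 6, 8, 9, 12, 13, 15, 16, 19, 20; their raw sum = 22.
Each reversal replaces raw with 3 − raw, changing the total by 3 − 2·raw per item.
Total = 37 + 11·3 − 2·22 = 37 + 33 − 44 = 26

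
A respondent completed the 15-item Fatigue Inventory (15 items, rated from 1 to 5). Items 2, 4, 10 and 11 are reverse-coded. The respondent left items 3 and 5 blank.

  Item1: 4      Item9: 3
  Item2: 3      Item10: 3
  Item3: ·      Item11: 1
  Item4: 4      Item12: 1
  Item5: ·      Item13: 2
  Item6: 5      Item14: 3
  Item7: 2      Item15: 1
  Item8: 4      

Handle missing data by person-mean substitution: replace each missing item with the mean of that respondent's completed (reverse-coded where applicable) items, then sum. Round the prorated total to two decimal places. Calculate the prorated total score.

Reverse-coded (reverse-coded value = 6 − response):
  item 2: 6 − 3 = 3
  item 4: 6 − 4 = 2
  item 10: 6 − 3 = 3
  item 11: 6 − 1 = 5
Completed scored items (13 of 15): 4, 3, 2, 5, 2, 4, 3, 3, 5, 1, 2, 3, 1; sum = 38.
Person mean = 38 / 13 ≈ 2.9231
Prorated total = (38 / 13) × 15 = 43.85 (to 2 dp)

43.85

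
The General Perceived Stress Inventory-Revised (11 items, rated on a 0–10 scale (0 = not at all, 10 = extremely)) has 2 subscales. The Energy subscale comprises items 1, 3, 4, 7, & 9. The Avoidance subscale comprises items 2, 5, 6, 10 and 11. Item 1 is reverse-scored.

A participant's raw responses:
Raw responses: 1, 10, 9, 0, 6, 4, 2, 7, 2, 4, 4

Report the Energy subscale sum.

Energy items: 1, 3, 4, 7, 9.
Of these, item 1 is reverse-scored; reverse-coded value = 10 − response.
  item 1: 10 − 1 = 9
  item 3: 9
  item 4: 0
  item 7: 2
  item 9: 2
Sum = 9 + 9 + 0 + 2 + 2 = 22

22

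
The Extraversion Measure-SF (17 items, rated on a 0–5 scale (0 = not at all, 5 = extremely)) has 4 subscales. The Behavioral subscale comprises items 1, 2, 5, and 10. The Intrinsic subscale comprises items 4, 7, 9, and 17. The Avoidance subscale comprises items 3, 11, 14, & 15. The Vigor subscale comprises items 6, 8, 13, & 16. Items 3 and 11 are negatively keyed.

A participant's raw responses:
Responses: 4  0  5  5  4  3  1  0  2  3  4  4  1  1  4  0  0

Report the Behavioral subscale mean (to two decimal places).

2.75

Behavioral items: 1, 2, 5, 10.
  item 1: 4
  item 2: 0
  item 5: 4
  item 10: 3
Sum = 4 + 0 + 4 + 3 = 11
Mean = 11 / 4 = 2.75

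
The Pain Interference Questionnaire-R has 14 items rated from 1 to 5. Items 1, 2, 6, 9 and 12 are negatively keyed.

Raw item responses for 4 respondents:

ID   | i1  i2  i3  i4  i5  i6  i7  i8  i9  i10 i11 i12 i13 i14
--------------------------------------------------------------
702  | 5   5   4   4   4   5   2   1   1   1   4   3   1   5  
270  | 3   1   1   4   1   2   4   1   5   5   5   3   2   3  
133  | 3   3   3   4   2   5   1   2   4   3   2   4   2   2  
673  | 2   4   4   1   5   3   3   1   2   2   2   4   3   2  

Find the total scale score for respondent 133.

32

Respondent 133 raw: 3, 3, 3, 4, 2, 5, 1, 2, 4, 3, 2, 4, 2, 2.
Reverse-coded (reverse-coded value = 6 − response):
  item 1: 6 − 3 = 3
  item 2: 6 − 3 = 3
  item 3: 3
  item 4: 4
  item 5: 2
  item 6: 6 − 5 = 1
  item 7: 1
  item 8: 2
  item 9: 6 − 4 = 2
  item 10: 3
  item 11: 2
  item 12: 6 − 4 = 2
  item 13: 2
  item 14: 2
Sum = 3 + 3 + 3 + 4 + 2 + 1 + 1 + 2 + 2 + 3 + 2 + 2 + 2 + 2 = 32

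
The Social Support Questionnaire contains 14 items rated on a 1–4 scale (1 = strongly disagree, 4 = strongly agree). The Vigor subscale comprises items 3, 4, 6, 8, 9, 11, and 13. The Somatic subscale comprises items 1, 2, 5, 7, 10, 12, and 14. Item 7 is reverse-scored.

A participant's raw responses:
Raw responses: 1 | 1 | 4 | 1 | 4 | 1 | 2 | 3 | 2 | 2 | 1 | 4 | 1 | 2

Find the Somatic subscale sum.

Somatic items: 1, 2, 5, 7, 10, 12, 14.
Of these, item 7 is reverse-scored; reverse-coded value = 5 − response.
  item 1: 1
  item 2: 1
  item 5: 4
  item 7: 5 − 2 = 3
  item 10: 2
  item 12: 4
  item 14: 2
Sum = 1 + 1 + 4 + 3 + 2 + 4 + 2 = 17

17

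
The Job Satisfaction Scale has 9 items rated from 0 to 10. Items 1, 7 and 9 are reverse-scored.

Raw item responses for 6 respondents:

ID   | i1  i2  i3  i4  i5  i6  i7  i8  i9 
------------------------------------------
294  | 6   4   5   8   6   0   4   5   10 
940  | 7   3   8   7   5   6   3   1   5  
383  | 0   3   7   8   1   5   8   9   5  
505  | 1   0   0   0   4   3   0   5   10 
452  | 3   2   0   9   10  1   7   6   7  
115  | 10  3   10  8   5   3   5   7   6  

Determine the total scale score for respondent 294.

Respondent 294 raw: 6, 4, 5, 8, 6, 0, 4, 5, 10.
Reverse-coded (reverse-coded value = 10 − response):
  item 1: 10 − 6 = 4
  item 2: 4
  item 3: 5
  item 4: 8
  item 5: 6
  item 6: 0
  item 7: 10 − 4 = 6
  item 8: 5
  item 9: 10 − 10 = 0
Sum = 4 + 4 + 5 + 8 + 6 + 0 + 6 + 5 + 0 = 38

38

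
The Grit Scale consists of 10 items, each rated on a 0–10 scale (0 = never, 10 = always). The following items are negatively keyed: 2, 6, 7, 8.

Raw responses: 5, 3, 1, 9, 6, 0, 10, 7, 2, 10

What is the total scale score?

53

Reversing items 2, 6, 7, & 8 with 10 − raw:
Total = 5 + (10−3) + 1 + 9 + 6 + (10−0) + (10−10) + (10−7) + 2 + 10
      = 5 + 7 + 1 + 9 + 6 + 10 + 0 + 3 + 2 + 10 = 53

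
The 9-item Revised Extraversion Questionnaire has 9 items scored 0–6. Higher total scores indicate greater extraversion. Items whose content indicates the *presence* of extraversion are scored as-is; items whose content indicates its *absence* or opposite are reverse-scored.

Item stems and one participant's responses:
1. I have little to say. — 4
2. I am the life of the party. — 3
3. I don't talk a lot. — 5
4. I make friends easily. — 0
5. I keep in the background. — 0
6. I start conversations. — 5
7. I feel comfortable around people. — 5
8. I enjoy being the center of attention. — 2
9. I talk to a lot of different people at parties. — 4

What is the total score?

28

Items 1, 3, 5 describe the absence/opposite of extraversion → reverse-score.
reverse-coded value = 6 − response.
  item 1: 6 − 4 = 2
  item 2: 3
  item 3: 6 − 5 = 1
  item 4: 0
  item 5: 6 − 0 = 6
  item 6: 5
  item 7: 5
  item 8: 2
  item 9: 4
Total = 2 + 3 + 1 + 0 + 6 + 5 + 5 + 2 + 4 = 28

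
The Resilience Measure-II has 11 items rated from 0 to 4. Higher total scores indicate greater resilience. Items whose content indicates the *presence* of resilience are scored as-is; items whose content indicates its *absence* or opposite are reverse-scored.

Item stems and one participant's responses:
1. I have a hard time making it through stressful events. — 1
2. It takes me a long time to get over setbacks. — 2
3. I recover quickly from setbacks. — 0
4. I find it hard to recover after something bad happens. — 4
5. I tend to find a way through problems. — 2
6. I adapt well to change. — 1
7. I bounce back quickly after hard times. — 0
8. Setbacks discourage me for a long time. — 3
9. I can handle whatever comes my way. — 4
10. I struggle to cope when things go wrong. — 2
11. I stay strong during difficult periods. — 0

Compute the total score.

15

Items 1, 2, 4, 8, 10 describe the absence/opposite of resilience → reverse-score.
on a 0–4 scale, reversed = 4 − raw.
  item 1: 4 − 1 = 3
  item 2: 4 − 2 = 2
  item 3: 0
  item 4: 4 − 4 = 0
  item 5: 2
  item 6: 1
  item 7: 0
  item 8: 4 − 3 = 1
  item 9: 4
  item 10: 4 − 2 = 2
  item 11: 0
Total = 3 + 2 + 0 + 0 + 2 + 1 + 0 + 1 + 4 + 2 + 0 = 15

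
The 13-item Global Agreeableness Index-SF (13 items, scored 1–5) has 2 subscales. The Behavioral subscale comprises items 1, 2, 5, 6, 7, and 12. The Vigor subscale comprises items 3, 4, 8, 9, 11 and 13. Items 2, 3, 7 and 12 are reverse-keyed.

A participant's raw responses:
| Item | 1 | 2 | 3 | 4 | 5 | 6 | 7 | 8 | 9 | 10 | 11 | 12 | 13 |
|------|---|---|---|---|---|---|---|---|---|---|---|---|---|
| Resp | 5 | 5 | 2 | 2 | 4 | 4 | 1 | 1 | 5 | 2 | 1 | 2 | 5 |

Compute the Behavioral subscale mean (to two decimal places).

Behavioral items: 1, 2, 5, 6, 7, 12.
Of these, items 2, 7, & 12 are reverse-keyed; reversed = (1+5) − raw = 6 − raw.
  item 1: 5
  item 2: 6 − 5 = 1
  item 5: 4
  item 6: 4
  item 7: 6 − 1 = 5
  item 12: 6 − 2 = 4
Sum = 5 + 1 + 4 + 4 + 5 + 4 = 23
Mean = 23 / 6 = 3.83

3.83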